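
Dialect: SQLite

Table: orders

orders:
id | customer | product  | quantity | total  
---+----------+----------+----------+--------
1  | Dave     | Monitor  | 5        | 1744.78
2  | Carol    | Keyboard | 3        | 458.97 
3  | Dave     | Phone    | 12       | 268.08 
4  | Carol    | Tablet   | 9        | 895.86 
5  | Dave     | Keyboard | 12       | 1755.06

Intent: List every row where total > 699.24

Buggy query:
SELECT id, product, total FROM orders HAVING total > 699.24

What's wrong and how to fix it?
Bug: HAVING filters the output of aggregation, but this query has no GROUP BY and no aggregate functions, so SQLite rejects it (HAVING clause on a non-aggregate query); the condition here is per row

Fix: Replace HAVING with WHERE since the condition applies to individual rows

Corrected query:
SELECT id, product, total FROM orders WHERE total > 699.24

Result:
id | product  | total  
---+----------+--------
1  | Monitor  | 1744.78
4  | Tablet   | 895.86 
5  | Keyboard | 1755.06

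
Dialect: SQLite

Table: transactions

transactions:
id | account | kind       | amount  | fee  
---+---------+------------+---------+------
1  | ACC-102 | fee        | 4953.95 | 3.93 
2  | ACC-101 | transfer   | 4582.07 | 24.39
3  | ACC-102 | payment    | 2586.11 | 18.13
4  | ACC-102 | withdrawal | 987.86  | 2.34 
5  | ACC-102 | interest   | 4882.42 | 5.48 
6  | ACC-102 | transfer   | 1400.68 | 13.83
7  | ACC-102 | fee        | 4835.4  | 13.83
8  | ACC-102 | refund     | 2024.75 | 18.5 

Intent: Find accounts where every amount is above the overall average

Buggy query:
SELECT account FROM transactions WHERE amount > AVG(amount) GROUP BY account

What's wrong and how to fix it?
Bug: AVG() is an aggregate; it can't sit directly in WHERE

Fix: Use a subquery for AVG and a HAVING MIN(...) filter so the condition holds for every row in the group

Corrected query:
SELECT account FROM transactions GROUP BY account HAVING MIN(amount) > (SELECT AVG(amount) FROM transactions)

Result:
account
-------
ACC-101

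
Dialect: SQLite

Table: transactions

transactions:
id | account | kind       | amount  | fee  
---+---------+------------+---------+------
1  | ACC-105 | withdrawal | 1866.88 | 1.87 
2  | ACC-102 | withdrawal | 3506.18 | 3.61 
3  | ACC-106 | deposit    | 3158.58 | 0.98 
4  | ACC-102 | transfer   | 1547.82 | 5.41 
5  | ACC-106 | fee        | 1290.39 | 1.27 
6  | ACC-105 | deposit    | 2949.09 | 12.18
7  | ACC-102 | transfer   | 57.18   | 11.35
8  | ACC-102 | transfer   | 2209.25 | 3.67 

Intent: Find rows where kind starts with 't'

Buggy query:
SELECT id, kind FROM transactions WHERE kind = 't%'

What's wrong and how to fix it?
Bug: '=' compares the literal string including the % character; pattern matching needs LIKE

Fix: Use LIKE for wildcard pattern matching

Corrected query:
SELECT id, kind FROM transactions WHERE kind LIKE 't%'

Result:
id | kind    
---+---------
4  | transfer
7  | transfer
8  | transfer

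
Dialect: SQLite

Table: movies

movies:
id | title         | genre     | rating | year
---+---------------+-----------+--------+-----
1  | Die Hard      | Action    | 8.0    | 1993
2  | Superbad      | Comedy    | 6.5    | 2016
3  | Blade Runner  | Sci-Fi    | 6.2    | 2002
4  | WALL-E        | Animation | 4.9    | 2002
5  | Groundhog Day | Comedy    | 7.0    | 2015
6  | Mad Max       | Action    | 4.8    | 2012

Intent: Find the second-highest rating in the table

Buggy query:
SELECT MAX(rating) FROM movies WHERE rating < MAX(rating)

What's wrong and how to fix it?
Bug: The inner MAX is an aggregate inside WHERE, which is not allowed

Fix: Put the inner MAX in a scalar subquery

Corrected query:
SELECT MAX(rating) FROM movies WHERE rating < (SELECT MAX(rating) FROM movies)

Result:
MAX(rating)
-----------
7          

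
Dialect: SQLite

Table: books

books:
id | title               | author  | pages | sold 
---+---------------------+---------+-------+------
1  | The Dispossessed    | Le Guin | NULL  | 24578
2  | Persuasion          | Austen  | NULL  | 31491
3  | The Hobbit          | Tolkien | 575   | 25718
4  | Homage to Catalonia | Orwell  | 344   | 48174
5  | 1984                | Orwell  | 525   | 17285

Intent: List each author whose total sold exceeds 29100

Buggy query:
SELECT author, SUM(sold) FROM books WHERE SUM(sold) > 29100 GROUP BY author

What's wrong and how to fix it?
Bug: SUM(sold) is an aggregate, but WHERE filters rows before aggregation

Fix: Move the aggregate condition to a HAVING clause

Corrected query:
SELECT author, SUM(sold) FROM books GROUP BY author HAVING SUM(sold) > 29100

Result:
author | SUM(sold)
-------+----------
Austen | 31491    
Orwell | 65459    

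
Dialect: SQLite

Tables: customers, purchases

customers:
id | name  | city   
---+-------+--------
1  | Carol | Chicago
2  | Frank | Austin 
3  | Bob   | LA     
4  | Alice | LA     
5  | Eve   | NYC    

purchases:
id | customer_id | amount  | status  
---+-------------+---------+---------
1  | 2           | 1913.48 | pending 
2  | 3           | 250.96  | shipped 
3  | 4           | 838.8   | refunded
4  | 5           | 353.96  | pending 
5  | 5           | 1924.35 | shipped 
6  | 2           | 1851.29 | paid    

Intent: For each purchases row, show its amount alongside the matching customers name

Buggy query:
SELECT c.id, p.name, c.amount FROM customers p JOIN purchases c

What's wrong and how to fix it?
Bug: Missing join condition: each purchases row is matched to all customers rows instead of just its own

Fix: Add ON c.customer_id = p.id to the JOIN

Corrected query:
SELECT c.id, p.name, c.amount FROM customers p JOIN purchases c ON c.customer_id = p.id

Result:
id | name  | amount 
---+-------+--------
1  | Frank | 1913.48
2  | Bob   | 250.96 
3  | Alice | 838.8  
4  | Eve   | 353.96 
5  | Eve   | 1924.35
6  | Frank | 1851.29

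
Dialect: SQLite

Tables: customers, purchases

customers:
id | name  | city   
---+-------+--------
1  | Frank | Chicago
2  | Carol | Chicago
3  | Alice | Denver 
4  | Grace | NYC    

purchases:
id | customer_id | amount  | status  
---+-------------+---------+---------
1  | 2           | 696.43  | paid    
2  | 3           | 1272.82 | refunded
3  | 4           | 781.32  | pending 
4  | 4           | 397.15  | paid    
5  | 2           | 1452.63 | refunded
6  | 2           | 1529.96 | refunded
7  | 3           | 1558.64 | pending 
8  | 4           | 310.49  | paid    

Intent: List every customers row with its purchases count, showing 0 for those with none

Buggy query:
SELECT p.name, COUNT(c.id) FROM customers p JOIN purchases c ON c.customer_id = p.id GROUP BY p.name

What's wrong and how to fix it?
Bug: An inner join excludes parents with zero children

Fix: Switch to LEFT JOIN to retain unmatched parent rows

Corrected query:
SELECT p.name, COUNT(c.id) FROM customers p LEFT JOIN purchases c ON c.customer_id = p.id GROUP BY p.name

Result:
name  | COUNT(c.id)
------+------------
Alice | 2          
Carol | 3          
Frank | 0          
Grace | 3          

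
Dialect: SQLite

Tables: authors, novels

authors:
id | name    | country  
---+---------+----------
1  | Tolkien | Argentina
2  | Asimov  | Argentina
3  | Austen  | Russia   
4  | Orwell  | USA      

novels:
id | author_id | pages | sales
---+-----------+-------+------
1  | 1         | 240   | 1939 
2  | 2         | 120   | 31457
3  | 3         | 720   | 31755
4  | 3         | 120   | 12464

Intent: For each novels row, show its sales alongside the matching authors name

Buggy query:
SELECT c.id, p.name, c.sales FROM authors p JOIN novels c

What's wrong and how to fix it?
Bug: JOIN with no ON clause produces a cartesian product; every novels row pairs with every authors row

Fix: Specify the join condition linking the foreign key to the parent id

Corrected query:
SELECT c.id, p.name, c.sales FROM authors p JOIN novels c ON c.author_id = p.id

Result:
id | name    | sales
---+---------+------
1  | Tolkien | 1939 
2  | Asimov  | 31457
3  | Austen  | 31755
4  | Austen  | 12464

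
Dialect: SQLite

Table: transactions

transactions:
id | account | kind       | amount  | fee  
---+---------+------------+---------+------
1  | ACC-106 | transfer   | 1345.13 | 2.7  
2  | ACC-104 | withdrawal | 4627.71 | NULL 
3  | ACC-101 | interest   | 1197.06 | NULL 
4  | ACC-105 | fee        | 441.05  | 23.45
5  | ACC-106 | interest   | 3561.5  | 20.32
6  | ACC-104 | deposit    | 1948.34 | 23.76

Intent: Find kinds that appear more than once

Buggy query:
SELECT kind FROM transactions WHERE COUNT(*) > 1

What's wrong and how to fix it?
Bug: COUNT(*) is an aggregate and cannot be used in WHERE

Fix: Group first, then use HAVING for the count condition

Corrected query:
SELECT kind FROM transactions GROUP BY kind HAVING COUNT(*) > 1

Result:
kind    
--------
interest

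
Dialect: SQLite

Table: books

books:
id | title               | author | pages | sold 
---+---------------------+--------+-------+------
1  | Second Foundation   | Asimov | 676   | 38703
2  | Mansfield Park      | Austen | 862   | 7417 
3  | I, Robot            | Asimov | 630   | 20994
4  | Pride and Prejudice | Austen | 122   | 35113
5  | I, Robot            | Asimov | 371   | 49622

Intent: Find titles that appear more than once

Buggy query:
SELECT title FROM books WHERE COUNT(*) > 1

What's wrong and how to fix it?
Bug: COUNT(*) is an aggregate and cannot be used in WHERE

Fix: GROUP BY title, then filter groups with HAVING COUNT(*) > 1

Corrected query:
SELECT title FROM books GROUP BY title HAVING COUNT(*) > 1

Result:
title   
--------
I, Robot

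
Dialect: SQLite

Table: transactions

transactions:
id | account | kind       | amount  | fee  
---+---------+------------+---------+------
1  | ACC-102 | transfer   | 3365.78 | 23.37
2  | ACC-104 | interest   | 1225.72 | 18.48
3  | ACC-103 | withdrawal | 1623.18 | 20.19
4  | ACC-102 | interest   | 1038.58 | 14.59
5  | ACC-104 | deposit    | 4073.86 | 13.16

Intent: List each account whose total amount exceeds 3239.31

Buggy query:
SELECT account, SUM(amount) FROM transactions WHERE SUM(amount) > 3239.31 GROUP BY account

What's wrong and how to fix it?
Bug: WHERE runs before GROUP BY, so aggregates aren't available there

Fix: Move the aggregate condition to a HAVING clause

Corrected query:
SELECT account, SUM(amount) FROM transactions GROUP BY account HAVING SUM(amount) > 3239.31

Result:
account | SUM(amount)
--------+------------
ACC-102 | 4404.36    
ACC-104 | 5299.58    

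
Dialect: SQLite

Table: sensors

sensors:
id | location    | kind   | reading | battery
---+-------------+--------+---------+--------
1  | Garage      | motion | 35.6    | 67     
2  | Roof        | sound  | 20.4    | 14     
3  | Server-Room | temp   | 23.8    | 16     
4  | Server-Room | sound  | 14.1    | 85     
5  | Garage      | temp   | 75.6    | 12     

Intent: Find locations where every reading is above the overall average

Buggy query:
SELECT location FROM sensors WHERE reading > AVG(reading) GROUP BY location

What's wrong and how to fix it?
Bug: AVG() is an aggregate; it can't sit directly in WHERE

Fix: Compute the overall average in a scalar subquery and compare each group's MIN against it in HAVING

Corrected query:
SELECT location FROM sensors GROUP BY location HAVING MIN(reading) > (SELECT AVG(reading) FROM sensors)

Result:
location
--------
Garage  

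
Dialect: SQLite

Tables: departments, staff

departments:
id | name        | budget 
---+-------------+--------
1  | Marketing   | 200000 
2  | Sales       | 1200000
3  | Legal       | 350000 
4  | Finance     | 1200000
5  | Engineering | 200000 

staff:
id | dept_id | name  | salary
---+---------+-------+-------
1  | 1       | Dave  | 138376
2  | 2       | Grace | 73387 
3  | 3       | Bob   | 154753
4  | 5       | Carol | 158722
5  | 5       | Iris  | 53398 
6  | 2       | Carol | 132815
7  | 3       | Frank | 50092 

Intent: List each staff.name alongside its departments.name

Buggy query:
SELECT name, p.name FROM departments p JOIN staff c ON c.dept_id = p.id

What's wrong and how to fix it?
Bug: Both tables have a 'name' column; the unqualified reference is ambiguous

Fix: Prefix ambiguous columns with the table alias

Corrected query:
SELECT c.name, p.name FROM departments p JOIN staff c ON c.dept_id = p.id

Result:
name  | name       
------+------------
Dave  | Marketing  
Grace | Sales      
Bob   | Legal      
Carol | Engineering
Iris  | Engineering
Carol | Sales      
Frank | Legal      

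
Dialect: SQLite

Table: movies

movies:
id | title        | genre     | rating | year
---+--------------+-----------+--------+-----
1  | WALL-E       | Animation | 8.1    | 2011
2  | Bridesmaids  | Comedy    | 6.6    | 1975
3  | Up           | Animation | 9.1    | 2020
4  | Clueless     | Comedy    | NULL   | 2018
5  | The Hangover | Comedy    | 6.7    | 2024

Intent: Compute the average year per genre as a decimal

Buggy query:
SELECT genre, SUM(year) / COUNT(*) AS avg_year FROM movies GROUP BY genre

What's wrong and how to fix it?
Bug: SUM(year) and COUNT(*) are both integers; the division truncates the fractional part

Fix: Multiply by 1.0 (or CAST to REAL) to force floating-point division

Corrected query:
SELECT genre, SUM(year) * 1.0 / COUNT(*) AS avg_year FROM movies GROUP BY genre

Result:
genre     | avg_year   
----------+------------
Animation | 2015.5     
Comedy    | 2005.666667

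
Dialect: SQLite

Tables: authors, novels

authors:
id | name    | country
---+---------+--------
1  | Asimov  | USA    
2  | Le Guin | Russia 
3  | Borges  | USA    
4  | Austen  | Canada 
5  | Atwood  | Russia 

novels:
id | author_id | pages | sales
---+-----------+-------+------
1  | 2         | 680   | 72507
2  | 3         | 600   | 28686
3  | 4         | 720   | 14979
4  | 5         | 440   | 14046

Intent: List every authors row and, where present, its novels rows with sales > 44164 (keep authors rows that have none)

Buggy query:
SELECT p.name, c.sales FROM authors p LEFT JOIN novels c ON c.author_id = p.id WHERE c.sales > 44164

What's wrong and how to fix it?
Bug: A WHERE condition on the right-hand table after LEFT JOIN drops unmatched parents

Fix: Move the right-table condition into the ON clause so unmatched parents are kept

Corrected query:
SELECT p.name, c.sales FROM authors p LEFT JOIN novels c ON c.author_id = p.id AND c.sales > 44164

Result:
name    | sales
--------+------
Asimov  | NULL 
Le Guin | 72507
Borges  | NULL 
Austen  | NULL 
Atwood  | NULL 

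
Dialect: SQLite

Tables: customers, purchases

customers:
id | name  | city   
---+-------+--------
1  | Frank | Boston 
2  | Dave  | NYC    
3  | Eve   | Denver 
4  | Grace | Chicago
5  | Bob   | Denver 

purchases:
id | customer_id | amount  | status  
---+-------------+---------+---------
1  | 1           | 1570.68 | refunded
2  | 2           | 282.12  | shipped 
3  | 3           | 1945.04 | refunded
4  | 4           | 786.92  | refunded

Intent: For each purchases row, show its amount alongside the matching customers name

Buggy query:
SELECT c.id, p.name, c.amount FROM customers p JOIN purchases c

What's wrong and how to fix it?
Bug: JOIN with no ON clause produces a cartesian product; every purchases row pairs with every customers row

Fix: Add ON c.customer_id = p.id to the JOIN

Corrected query:
SELECT c.id, p.name, c.amount FROM customers p JOIN purchases c ON c.customer_id = p.id

Result:
id | name  | amount 
---+-------+--------
1  | Frank | 1570.68
2  | Dave  | 282.12 
3  | Eve   | 1945.04
4  | Grace | 786.92 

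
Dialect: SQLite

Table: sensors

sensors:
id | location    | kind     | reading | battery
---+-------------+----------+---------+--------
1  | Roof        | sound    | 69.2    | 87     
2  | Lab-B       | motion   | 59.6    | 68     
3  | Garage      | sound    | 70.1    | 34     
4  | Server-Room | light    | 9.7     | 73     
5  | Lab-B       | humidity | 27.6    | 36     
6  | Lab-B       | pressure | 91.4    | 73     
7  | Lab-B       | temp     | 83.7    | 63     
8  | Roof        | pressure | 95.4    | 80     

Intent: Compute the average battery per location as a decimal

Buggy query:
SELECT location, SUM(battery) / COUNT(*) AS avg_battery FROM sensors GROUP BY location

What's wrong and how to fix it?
Bug: SUM(battery) and COUNT(*) are both integers; the division truncates the fractional part

Fix: Cast one side to REAL so the division keeps the fractional part

Corrected query:
SELECT location, SUM(battery) * 1.0 / COUNT(*) AS avg_battery FROM sensors GROUP BY location

Result:
location    | avg_battery
------------+------------
Garage      | 34         
Lab-B       | 60         
Roof        | 83.5       
Server-Room | 73         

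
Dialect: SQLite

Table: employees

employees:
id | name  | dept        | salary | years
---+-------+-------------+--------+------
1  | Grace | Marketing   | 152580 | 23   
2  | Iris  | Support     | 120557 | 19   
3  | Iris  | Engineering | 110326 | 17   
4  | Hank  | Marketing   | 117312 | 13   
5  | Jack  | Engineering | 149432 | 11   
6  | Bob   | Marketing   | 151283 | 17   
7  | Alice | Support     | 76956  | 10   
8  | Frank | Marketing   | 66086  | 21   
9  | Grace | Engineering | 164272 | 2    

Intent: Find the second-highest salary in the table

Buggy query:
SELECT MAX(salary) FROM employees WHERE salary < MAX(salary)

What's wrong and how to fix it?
Bug: MAX(salary) on the right of the comparison is an aggregate-in-WHERE error

Fix: Put the inner MAX in a scalar subquery

Corrected query:
SELECT MAX(salary) FROM employees WHERE salary < (SELECT MAX(salary) FROM employees)

Result:
MAX(salary)
-----------
152580     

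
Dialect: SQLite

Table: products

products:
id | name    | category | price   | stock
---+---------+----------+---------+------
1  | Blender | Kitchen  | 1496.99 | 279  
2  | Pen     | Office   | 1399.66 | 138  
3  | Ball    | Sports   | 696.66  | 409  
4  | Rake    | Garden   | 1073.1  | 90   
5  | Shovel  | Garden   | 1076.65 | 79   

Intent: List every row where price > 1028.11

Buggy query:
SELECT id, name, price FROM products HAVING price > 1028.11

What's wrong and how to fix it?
Bug: HAVING filters the output of aggregation, but this query has no GROUP BY and no aggregate functions, so SQLite rejects it (HAVING clause on a non-aggregate query); the condition here is per row

Fix: Replace HAVING with WHERE since the condition applies to individual rows

Corrected query:
SELECT id, name, price FROM products WHERE price > 1028.11

Result:
id | name    | price  
---+---------+--------
1  | Blender | 1496.99
2  | Pen     | 1399.66
4  | Rake    | 1073.1 
5  | Shovel  | 1076.65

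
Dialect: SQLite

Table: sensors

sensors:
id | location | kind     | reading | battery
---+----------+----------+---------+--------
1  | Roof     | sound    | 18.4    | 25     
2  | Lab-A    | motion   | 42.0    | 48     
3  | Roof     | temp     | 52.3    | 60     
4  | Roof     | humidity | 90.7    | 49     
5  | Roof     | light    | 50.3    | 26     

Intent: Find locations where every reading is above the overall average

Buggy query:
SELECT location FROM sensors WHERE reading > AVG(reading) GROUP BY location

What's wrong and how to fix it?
Bug: AVG() is an aggregate; it can't sit directly in WHERE

Fix: Compute the overall average in a scalar subquery and compare each group's MIN against it in HAVING

Corrected query:
SELECT location FROM sensors GROUP BY location HAVING MIN(reading) > (SELECT AVG(reading) FROM sensors)

Result:
(no rows)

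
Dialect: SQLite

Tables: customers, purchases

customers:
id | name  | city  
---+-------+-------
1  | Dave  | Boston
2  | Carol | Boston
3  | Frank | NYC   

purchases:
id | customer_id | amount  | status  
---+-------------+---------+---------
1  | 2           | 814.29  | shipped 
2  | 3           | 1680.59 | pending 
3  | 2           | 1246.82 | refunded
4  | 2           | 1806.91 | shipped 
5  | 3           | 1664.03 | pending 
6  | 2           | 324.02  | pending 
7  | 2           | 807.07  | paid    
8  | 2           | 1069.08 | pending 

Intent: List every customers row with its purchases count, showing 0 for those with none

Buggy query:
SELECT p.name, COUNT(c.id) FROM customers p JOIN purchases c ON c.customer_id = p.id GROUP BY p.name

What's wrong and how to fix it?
Bug: An inner join excludes parents with zero children

Fix: Use LEFT JOIN so parents without children still appear (COUNT(c.id) gives 0)

Corrected query:
SELECT p.name, COUNT(c.id) FROM customers p LEFT JOIN purchases c ON c.customer_id = p.id GROUP BY p.name

Result:
name  | COUNT(c.id)
------+------------
Carol | 6          
Dave  | 0          
Frank | 2          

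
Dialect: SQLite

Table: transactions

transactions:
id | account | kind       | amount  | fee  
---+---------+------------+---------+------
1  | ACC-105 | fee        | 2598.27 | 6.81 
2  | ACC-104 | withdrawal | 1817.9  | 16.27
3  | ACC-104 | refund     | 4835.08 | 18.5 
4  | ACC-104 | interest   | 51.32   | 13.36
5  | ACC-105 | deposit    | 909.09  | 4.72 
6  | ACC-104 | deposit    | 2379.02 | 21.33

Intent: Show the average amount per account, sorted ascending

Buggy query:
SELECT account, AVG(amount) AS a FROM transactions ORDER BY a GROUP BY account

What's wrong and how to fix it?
Bug: GROUP BY must precede ORDER BY

Fix: Move ORDER BY to the end, after GROUP BY

Corrected query:
SELECT account, AVG(amount) AS a FROM transactions GROUP BY account ORDER BY a

Result:
account | a      
--------+--------
ACC-105 | 1753.68
ACC-104 | 2270.83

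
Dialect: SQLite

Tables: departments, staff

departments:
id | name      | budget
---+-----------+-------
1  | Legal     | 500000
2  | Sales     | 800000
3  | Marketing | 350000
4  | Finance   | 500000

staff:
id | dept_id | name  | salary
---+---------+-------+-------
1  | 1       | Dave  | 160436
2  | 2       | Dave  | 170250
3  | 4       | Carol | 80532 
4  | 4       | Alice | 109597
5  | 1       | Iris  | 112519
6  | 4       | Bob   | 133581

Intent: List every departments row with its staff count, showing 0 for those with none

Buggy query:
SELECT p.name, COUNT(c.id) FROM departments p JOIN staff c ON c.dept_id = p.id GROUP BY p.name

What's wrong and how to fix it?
Bug: An inner join excludes parents with zero children

Fix: Use LEFT JOIN so parents without children still appear (COUNT(c.id) gives 0)

Corrected query:
SELECT p.name, COUNT(c.id) FROM departments p LEFT JOIN staff c ON c.dept_id = p.id GROUP BY p.name

Result:
name      | COUNT(c.id)
----------+------------
Finance   | 3          
Legal     | 2          
Marketing | 0          
Sales     | 1          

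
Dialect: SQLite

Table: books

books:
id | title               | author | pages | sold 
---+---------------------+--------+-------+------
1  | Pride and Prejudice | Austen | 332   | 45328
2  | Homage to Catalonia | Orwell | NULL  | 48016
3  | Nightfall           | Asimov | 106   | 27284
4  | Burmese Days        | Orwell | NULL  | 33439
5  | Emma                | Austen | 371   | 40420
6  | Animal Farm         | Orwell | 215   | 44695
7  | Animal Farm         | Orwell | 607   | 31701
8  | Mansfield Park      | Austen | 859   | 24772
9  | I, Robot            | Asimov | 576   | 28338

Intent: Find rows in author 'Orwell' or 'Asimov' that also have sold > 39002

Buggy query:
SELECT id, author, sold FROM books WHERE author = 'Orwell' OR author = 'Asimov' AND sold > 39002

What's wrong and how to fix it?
Bug: AND binds tighter than OR, so this parses as author = 'Orwell' OR (author = 'Asimov' AND sold > 39002)

Fix: Add parentheses around the OR so the AND applies to both alternatives

Corrected query:
SELECT id, author, sold FROM books WHERE (author = 'Orwell' OR author = 'Asimov') AND sold > 39002

Result:
id | author | sold 
---+--------+------
2  | Orwell | 48016
6  | Orwell | 44695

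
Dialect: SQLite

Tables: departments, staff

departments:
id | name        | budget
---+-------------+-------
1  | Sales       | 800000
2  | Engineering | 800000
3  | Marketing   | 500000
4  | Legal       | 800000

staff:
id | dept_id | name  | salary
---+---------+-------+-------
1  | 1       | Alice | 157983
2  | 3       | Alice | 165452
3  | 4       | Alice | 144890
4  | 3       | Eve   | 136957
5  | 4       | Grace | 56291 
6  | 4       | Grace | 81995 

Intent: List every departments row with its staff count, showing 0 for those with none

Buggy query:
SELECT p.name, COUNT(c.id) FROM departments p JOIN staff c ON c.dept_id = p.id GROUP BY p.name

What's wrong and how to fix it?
Bug: INNER JOIN drops departments rows that have no matching staff rows

Fix: Use LEFT JOIN so parents without children still appear (COUNT(c.id) gives 0)

Corrected query:
SELECT p.name, COUNT(c.id) FROM departments p LEFT JOIN staff c ON c.dept_id = p.id GROUP BY p.name

Result:
name        | COUNT(c.id)
------------+------------
Engineering | 0          
Legal       | 3          
Marketing   | 2          
Sales       | 1          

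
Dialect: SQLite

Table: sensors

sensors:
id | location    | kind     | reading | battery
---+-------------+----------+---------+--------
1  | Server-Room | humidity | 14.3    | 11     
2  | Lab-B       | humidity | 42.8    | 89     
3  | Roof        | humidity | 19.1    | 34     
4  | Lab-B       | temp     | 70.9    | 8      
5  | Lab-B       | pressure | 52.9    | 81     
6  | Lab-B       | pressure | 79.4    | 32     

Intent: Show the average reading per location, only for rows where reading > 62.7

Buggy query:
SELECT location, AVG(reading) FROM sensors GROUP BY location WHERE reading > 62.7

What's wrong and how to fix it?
Bug: Row-level WHERE must come before GROUP BY in the clause order

Fix: Place WHERE between FROM and GROUP BY

Corrected query:
SELECT location, AVG(reading) FROM sensors WHERE reading > 62.7 GROUP BY location

Result:
location | AVG(reading)
---------+-------------
Lab-B    | 75.15       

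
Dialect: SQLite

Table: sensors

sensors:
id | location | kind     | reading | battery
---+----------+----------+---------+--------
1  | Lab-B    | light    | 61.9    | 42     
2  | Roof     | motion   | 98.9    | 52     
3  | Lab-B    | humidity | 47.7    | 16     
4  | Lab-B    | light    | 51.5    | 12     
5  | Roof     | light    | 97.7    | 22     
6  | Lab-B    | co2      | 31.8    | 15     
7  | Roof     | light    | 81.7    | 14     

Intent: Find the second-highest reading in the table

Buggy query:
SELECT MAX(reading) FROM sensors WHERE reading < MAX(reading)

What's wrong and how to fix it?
Bug: The inner MAX is an aggregate inside WHERE, which is not allowed

Fix: Compute the overall MAX in a subquery, then take MAX of rows below it

Corrected query:
SELECT MAX(reading) FROM sensors WHERE reading < (SELECT MAX(reading) FROM sensors)

Result:
MAX(reading)
------------
97.7        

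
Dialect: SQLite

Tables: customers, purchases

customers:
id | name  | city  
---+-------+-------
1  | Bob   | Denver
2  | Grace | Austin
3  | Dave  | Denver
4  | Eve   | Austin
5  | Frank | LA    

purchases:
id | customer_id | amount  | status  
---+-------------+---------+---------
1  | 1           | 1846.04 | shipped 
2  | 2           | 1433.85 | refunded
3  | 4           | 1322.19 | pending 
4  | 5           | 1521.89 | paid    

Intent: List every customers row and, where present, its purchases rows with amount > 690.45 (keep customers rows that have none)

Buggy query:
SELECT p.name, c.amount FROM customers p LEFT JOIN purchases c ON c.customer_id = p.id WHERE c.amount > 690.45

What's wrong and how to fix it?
Bug: Filtering c.amount in WHERE discards the NULL rows produced by LEFT JOIN, turning it into an inner join

Fix: Put 'c.amount > 690.45' in the JOIN's ON clause instead of WHERE

Corrected query:
SELECT p.name, c.amount FROM customers p LEFT JOIN purchases c ON c.customer_id = p.id AND c.amount > 690.45

Result:
name  | amount 
------+--------
Bob   | 1846.04
Grace | 1433.85
Dave  | NULL   
Eve   | 1322.19
Frank | 1521.89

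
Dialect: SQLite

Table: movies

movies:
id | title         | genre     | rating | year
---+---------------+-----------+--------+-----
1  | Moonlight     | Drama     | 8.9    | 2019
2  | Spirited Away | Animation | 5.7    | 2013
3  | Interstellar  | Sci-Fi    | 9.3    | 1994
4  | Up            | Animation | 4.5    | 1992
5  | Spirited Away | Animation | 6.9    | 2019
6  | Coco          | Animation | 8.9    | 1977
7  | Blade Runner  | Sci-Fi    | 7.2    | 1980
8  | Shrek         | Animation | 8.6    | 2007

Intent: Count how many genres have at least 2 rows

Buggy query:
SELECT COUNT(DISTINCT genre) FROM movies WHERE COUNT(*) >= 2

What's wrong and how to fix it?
Bug: COUNT(*) cannot appear in WHERE; the per-group count doesn't exist yet

Fix: Use a subquery that GROUPs and filters with HAVING, then count its rows

Corrected query:
SELECT COUNT(*) FROM (SELECT genre FROM movies GROUP BY genre HAVING COUNT(*) >= 2)

Result:
COUNT(*)
--------
2       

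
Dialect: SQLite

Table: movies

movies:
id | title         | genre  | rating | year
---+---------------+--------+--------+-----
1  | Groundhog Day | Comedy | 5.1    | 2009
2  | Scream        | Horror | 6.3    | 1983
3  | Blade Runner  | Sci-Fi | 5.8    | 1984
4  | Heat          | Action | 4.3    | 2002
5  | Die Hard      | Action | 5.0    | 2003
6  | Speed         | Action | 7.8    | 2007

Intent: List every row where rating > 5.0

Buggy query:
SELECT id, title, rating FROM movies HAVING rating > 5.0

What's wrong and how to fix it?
Bug: This is a non-aggregate query (no GROUP BY, no aggregates), so in SQLite the HAVING clause is invalid here; a row-level condition belongs in WHERE

Fix: Replace HAVING with WHERE since the condition applies to individual rows

Corrected query:
SELECT id, title, rating FROM movies WHERE rating > 5.0

Result:
id | title         | rating
---+---------------+-------
1  | Groundhog Day | 5.1   
2  | Scream        | 6.3   
3  | Blade Runner  | 5.8   
6  | Speed         | 7.8   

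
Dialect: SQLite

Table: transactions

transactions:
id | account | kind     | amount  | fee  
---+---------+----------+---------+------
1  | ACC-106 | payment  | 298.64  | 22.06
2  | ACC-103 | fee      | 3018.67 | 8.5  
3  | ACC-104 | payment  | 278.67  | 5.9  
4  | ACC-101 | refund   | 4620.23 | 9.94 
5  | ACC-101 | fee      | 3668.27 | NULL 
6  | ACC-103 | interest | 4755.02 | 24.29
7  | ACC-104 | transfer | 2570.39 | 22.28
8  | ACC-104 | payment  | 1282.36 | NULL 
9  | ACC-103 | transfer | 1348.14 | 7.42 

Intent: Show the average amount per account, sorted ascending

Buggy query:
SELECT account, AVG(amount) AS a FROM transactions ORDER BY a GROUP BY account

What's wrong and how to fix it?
Bug: GROUP BY must precede ORDER BY

Fix: Reorder: SELECT … FROM … GROUP BY … ORDER BY …

Corrected query:
SELECT account, AVG(amount) AS a FROM transactions GROUP BY account ORDER BY a

Result:
account | a      
--------+--------
ACC-106 | 298.64 
ACC-104 | 1377.14
ACC-103 | 3040.61
ACC-101 | 4144.25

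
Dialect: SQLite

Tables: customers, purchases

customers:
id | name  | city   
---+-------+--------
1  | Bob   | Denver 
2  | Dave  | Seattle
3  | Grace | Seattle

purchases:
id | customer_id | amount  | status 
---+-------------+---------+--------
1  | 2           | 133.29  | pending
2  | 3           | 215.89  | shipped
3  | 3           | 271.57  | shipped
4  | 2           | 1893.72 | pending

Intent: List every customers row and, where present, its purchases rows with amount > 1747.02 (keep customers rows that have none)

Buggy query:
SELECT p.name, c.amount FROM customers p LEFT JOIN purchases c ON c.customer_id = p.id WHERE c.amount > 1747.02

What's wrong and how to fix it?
Bug: A WHERE condition on the right-hand table after LEFT JOIN drops unmatched parents

Fix: Put 'c.amount > 1747.02' in the JOIN's ON clause instead of WHERE

Corrected query:
SELECT p.name, c.amount FROM customers p LEFT JOIN purchases c ON c.customer_id = p.id AND c.amount > 1747.02

Result:
name  | amount 
------+--------
Bob   | NULL   
Dave  | 1893.72
Grace | NULL   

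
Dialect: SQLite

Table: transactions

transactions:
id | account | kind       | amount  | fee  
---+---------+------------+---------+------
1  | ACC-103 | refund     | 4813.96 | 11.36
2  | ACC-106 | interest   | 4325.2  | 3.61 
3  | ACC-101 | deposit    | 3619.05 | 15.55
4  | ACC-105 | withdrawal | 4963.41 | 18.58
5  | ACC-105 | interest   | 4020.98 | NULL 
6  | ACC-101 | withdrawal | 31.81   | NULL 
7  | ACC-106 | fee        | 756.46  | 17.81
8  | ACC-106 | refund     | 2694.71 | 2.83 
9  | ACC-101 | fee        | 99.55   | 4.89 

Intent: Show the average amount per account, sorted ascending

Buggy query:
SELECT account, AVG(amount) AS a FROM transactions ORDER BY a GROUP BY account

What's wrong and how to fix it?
Bug: ORDER BY appears before GROUP BY; SQL clause order requires GROUP BY first

Fix: Reorder: SELECT … FROM … GROUP BY … ORDER BY …

Corrected query:
SELECT account, AVG(amount) AS a FROM transactions GROUP BY account ORDER BY a

Result:
account | a          
--------+------------
ACC-101 | 1250.136667
ACC-106 | 2592.123333
ACC-105 | 4492.195   
ACC-103 | 4813.96    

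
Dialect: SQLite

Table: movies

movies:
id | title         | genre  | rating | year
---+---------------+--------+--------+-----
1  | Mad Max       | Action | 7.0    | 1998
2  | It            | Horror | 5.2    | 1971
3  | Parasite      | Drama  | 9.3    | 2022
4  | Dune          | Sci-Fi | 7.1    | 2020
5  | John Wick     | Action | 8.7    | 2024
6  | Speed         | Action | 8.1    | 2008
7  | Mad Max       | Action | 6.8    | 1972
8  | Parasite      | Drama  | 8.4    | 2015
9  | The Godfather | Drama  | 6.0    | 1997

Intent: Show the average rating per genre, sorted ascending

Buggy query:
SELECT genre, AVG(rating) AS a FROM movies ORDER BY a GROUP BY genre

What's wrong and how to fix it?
Bug: ORDER BY appears before GROUP BY; SQL clause order requires GROUP BY first

Fix: Move ORDER BY to the end, after GROUP BY

Corrected query:
SELECT genre, AVG(rating) AS a FROM movies GROUP BY genre ORDER BY a

Result:
genre  | a   
-------+-----
Horror | 5.2 
Sci-Fi | 7.1 
Action | 7.65
Drama  | 7.9 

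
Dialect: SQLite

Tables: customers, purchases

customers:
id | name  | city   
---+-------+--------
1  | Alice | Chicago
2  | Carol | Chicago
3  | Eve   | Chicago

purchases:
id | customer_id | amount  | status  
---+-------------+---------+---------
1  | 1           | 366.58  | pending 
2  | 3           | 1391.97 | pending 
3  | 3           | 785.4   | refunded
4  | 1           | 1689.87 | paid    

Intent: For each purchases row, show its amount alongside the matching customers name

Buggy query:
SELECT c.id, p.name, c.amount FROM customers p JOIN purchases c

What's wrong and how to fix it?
Bug: Missing join condition: each purchases row is matched to all customers rows instead of just its own

Fix: Add ON c.customer_id = p.id to the JOIN

Corrected query:
SELECT c.id, p.name, c.amount FROM customers p JOIN purchases c ON c.customer_id = p.id

Result:
id | name  | amount 
---+-------+--------
1  | Alice | 366.58 
2  | Eve   | 1391.97
3  | Eve   | 785.4  
4  | Alice | 1689.87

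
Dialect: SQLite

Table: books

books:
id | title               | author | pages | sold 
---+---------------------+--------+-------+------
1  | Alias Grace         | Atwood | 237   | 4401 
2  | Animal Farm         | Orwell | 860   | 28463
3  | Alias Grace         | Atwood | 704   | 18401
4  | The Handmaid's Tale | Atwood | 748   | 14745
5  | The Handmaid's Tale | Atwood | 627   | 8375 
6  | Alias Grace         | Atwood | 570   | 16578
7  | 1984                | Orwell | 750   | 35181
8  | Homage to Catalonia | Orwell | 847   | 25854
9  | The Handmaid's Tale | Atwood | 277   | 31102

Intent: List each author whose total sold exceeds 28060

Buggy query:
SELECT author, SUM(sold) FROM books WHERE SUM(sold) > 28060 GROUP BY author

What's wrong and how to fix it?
Bug: WHERE runs before GROUP BY, so aggregates aren't available there

Fix: Use HAVING (which filters groups after aggregation) instead of WHERE

Corrected query:
SELECT author, SUM(sold) FROM books GROUP BY author HAVING SUM(sold) > 28060

Result:
author | SUM(sold)
-------+----------
Atwood | 93602    
Orwell | 89498    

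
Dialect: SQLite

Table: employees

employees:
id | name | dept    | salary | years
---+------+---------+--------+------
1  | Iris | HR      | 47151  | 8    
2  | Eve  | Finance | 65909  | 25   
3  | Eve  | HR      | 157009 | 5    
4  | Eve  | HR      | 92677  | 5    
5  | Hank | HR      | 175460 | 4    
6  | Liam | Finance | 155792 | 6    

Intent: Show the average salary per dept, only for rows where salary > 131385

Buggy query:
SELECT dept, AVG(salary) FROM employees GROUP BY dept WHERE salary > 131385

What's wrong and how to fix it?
Bug: WHERE cannot follow GROUP BY

Fix: Move the WHERE clause before GROUP BY

Corrected query:
SELECT dept, AVG(salary) FROM employees WHERE salary > 131385 GROUP BY dept

Result:
dept    | AVG(salary)
--------+------------
Finance | 155792     
HR      | 166234.5   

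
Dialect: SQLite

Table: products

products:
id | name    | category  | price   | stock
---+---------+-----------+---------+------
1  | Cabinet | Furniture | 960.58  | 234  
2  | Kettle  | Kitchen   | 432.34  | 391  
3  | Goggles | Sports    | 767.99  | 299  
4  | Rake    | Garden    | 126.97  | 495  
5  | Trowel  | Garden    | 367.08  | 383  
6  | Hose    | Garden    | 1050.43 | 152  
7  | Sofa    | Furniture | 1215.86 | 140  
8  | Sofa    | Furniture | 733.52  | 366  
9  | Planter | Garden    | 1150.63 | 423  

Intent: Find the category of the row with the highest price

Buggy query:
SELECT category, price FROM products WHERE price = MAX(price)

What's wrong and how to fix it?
Bug: WHERE is evaluated per row; an aggregate over the whole table isn't defined there

Fix: Wrap MAX in a scalar subquery so WHERE compares against a single value

Corrected query:
SELECT category, price FROM products WHERE price = (SELECT MAX(price) FROM products)

Result:
category  | price  
----------+--------
Furniture | 1215.86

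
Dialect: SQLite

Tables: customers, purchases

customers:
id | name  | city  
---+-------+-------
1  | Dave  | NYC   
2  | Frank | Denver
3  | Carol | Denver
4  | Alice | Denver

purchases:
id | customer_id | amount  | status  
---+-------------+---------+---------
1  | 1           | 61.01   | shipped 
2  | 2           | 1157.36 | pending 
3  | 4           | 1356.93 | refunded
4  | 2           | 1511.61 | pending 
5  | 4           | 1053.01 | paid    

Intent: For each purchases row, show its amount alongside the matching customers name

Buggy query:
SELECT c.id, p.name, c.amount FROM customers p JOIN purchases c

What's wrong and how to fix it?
Bug: Missing join condition: each purchases row is matched to all customers rows instead of just its own

Fix: Add ON c.customer_id = p.id to the JOIN

Corrected query:
SELECT c.id, p.name, c.amount FROM customers p JOIN purchases c ON c.customer_id = p.id

Result:
id | name  | amount 
---+-------+--------
1  | Dave  | 61.01  
2  | Frank | 1157.36
3  | Alice | 1356.93
4  | Frank | 1511.61
5  | Alice | 1053.01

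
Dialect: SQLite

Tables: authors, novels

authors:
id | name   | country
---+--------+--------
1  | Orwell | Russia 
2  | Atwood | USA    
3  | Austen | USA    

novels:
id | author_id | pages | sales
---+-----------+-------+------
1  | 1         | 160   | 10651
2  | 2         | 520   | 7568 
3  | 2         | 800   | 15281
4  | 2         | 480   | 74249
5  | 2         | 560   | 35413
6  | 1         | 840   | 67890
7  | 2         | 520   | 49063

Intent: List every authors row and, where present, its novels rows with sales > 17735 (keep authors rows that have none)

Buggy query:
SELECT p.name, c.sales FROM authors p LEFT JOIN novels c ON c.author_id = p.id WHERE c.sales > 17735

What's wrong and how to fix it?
Bug: A WHERE condition on the right-hand table after LEFT JOIN drops unmatched parents

Fix: Put 'c.sales > 17735' in the JOIN's ON clause instead of WHERE

Corrected query:
SELECT p.name, c.sales FROM authors p LEFT JOIN novels c ON c.author_id = p.id AND c.sales > 17735

Result:
name   | sales
-------+------
Orwell | 67890
Atwood | 35413
Atwood | 49063
Atwood | 74249
Austen | NULL 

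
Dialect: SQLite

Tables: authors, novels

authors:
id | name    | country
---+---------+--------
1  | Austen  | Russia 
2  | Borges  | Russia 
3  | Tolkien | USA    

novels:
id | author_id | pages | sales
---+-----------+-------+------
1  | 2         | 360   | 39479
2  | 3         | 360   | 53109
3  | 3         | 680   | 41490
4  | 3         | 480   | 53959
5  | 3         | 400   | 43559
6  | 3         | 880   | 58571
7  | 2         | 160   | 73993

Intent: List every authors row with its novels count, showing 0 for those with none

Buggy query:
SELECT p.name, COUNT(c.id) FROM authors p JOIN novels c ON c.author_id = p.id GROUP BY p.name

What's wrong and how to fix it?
Bug: INNER JOIN drops authors rows that have no matching novels rows

Fix: Use LEFT JOIN so parents without children still appear (COUNT(c.id) gives 0)

Corrected query:
SELECT p.name, COUNT(c.id) FROM authors p LEFT JOIN novels c ON c.author_id = p.id GROUP BY p.name

Result:
name    | COUNT(c.id)
--------+------------
Austen  | 0          
Borges  | 2          
Tolkien | 5          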